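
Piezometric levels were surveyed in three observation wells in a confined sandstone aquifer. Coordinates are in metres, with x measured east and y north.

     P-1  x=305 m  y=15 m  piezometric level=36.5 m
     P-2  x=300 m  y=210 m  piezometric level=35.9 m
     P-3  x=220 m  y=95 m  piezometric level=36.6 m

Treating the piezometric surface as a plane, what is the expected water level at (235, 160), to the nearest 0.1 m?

With h = a·x + b·y + c and P-1 as origin, the differences give:
  (-5)·a + 195·b = -0.6
  (-85)·a + 80·b = +0.1
Eliminate b (×80 and ×195, subtract): 16175·a = -67.50 → a = ∂h/∂x = -0.004173
Back-substitute: b = ∂h/∂y = -0.003184.
h(235, 160) = 36.5 + (-0.004173)·(-70) + (-0.003184)·(145) = 36.5 +0.292 -0.462 = 36.330 m.

36.3 m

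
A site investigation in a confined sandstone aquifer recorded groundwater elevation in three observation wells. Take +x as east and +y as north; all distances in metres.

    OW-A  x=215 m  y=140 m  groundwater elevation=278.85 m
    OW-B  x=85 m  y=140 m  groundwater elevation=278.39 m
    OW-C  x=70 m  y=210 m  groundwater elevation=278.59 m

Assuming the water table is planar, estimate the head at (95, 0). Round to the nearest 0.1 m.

277.9 m

Taking OW-A as reference: OW-B−OW-A = (-130, 0, -0.46); OW-C−OW-A = (-145, 70, -0.26).
Solve a·Δx + b·Δy = Δh: det = (-130)·70 − (-145)·0 = -9100.
∂h/∂x = [(-0.46)·70 − (-0.26)·0] / -9100 = +0.003538
∂h/∂y = [(-130)·(-0.26) − (-145)·(-0.46)] / -9100 = +0.003615
h(95, 0) = 278.85 + (+0.003538)·(-120) + (+0.003615)·(-140) = 278.85 -0.425 -0.506 = 277.919 m.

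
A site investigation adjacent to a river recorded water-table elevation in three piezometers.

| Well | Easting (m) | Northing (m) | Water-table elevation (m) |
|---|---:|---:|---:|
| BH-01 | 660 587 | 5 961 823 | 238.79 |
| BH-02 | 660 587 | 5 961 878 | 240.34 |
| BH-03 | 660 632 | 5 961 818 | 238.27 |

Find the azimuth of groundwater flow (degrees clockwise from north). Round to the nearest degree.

163°

Three-point gradient (reference BH-01): Δ to BH-02 = (0, 55, +1.55), Δ to BH-03 = (45, -5, -0.52).
∂h/∂x = -0.008424, ∂h/∂y = +0.02818 (det = -2475).
Flow direction (−∇h) has components (+0.008424 E, -0.02818 N).
Azimuth = atan2(E, N) = atan2(+0.008424, -0.02818) = 163.4° ≈ 163°.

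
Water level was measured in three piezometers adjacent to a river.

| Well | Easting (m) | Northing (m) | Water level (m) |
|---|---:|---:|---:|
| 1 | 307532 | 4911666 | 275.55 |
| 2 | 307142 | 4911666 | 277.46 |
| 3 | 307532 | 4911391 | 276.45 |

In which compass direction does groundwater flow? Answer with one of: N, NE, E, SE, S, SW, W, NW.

∂h/∂x = (277.46 − 275.55) / (307142 − 307532) = -0.004897
∂h/∂y = (276.45 − 275.55) / (4911391 − 4911666) = -0.003273
Flow = −∇h = (+0.004897 east, +0.003273 north), which points northeast.

NE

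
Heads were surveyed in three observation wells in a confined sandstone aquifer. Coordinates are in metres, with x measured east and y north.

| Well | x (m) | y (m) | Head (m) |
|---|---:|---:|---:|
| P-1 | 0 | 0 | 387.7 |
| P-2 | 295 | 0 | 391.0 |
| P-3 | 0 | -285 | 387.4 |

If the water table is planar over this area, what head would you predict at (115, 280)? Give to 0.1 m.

389.3 m

∂h/∂x = (391.0 − 387.7) / (295 − 0) = +0.01119
∂h/∂y = (387.4 − 387.7) / (-285 − 0) = +0.001053
h(115, 280) = 387.7 + (+0.01119)·(115) + (+0.001053)·(280) = 387.7 +1.286 +0.295 = 389.281 m.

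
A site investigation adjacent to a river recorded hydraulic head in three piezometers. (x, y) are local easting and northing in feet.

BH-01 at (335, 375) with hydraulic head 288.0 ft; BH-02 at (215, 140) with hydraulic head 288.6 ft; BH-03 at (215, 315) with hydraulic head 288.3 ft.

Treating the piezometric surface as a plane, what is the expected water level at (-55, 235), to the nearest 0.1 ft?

288.9 ft

Three-point gradient (reference BH-01): Δ to BH-02 = (-120, -235, +0.6), Δ to BH-03 = (-120, -60, +0.3).
∂h/∂x = -0.001643, ∂h/∂y = -0.001714 (det = -21000).
h(-55, 235) = 288.0 + (-0.001643)·(-390) + (-0.001714)·(-140) = 288.0 +0.641 +0.240 = 288.881 ft.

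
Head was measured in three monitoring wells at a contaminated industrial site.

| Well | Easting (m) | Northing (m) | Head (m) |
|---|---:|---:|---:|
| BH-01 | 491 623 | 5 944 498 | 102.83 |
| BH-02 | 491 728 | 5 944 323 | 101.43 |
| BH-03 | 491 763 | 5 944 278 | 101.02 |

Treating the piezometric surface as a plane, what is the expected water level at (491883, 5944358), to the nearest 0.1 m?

Three-point gradient (reference BH-01): Δ to BH-02 = (105, -175, -1.40), Δ to BH-03 = (140, -220, -1.81).
∂h/∂x = -0.006250, ∂h/∂y = +0.004250 (det = 1400).
h(491883, 5944358) = 102.83 + (-0.006250)·(260) + (+0.004250)·(-140) = 102.83 -1.625 -0.595 = 100.610 m.

100.6 m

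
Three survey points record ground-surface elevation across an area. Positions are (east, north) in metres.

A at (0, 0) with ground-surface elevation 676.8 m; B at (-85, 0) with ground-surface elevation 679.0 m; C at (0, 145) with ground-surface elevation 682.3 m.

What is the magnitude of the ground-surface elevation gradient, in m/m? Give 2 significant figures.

∂z/∂x = (679.0 − 676.8) / (-85 − 0) = -0.02588
∂z/∂y = (682.3 − 676.8) / (145 − 0) = +0.03793
|∇f| = √(-0.02588² + 0.03793²) = 0.04592 m/m

0.046 m/m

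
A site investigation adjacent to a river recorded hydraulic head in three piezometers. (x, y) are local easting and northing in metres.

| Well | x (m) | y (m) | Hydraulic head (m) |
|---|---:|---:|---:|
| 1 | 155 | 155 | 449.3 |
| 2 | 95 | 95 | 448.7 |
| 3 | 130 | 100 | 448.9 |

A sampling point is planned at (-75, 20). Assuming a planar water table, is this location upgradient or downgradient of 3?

downgradient

Three-point gradient (reference 1): Δ to 2 = (-60, -60, -0.6), Δ to 3 = (-25, -55, -0.4).
∂h/∂x = +0.005000, ∂h/∂y = +0.005000 (det = 1800).
Head at (-75, 20) = 449.3 + (+0.005000)·(-230) + (+0.005000)·(-135) = 447.47 m.
That is lower than the 448.9 m at 3, so the point is downgradient.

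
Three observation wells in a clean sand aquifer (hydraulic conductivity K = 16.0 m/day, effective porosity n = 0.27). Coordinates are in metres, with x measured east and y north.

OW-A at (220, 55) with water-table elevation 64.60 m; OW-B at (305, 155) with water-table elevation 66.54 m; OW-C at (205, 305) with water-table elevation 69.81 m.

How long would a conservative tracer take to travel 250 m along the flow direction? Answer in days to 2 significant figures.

With h = a·x + b·y + c and OW-A as origin, the differences give:
  85·a + 100·b = +1.94
  (-15)·a + 250·b = +5.21
Eliminate b (×250 and ×100, subtract): 22750·a = -36.000 → a = ∂h/∂x = -0.001582
Back-substitute: b = ∂h/∂y = +0.02075.
|∇h| = √(-0.001582² + 0.02075²) = 0.02081
Seepage velocity v = K·i/n = 16.0 × 0.02081 / 0.27 = 1.233 m/day.
t = 250 / 1.233 = 202.8 days.

200 days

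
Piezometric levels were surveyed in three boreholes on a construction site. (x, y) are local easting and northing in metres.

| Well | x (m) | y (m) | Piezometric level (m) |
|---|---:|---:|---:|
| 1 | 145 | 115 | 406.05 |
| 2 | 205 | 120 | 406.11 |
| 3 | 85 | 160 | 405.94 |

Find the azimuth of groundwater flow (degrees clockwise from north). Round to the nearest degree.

313°

Differences from 1: to 2 (Δx, Δy, Δh) = (60, 5, +0.06); to 3 = (-60, 45, -0.11).
Determinant of the coordinate differences = 60·45 − (-60)·5 = 3000.
∂h/∂x = [(+0.06)·45 − (-0.11)·5] / 3000 = +0.001083
∂h/∂y = [60·(-0.11) − (-60)·(+0.06)] / 3000 = -0.001000
Flow direction (−∇h) has components (-0.001083 E, +0.001000 N).
Azimuth = atan2(E, N) = atan2(-0.001083, +0.001000) = 312.7° ≈ 313°.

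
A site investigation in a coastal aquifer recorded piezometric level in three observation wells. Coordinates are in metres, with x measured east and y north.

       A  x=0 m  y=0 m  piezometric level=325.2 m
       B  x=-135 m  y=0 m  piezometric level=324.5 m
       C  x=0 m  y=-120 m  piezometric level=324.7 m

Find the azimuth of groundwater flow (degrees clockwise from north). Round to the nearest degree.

∂h/∂x = (324.5 − 325.2) / (-135 − 0) = +0.005185
∂h/∂y = (324.7 − 325.2) / (-120 − 0) = +0.004167
Flow direction (−∇h) has components (-0.005185 E, -0.004167 N).
Azimuth = atan2(E, N) = atan2(-0.005185, -0.004167) = 231.2° ≈ 231°.

231°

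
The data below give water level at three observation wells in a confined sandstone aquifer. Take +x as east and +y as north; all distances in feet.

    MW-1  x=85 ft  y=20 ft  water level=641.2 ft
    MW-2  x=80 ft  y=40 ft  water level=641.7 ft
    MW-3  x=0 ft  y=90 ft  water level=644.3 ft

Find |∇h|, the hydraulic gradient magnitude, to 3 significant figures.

0.0283

Three-point gradient (reference MW-1): Δ to MW-2 = (-5, 20, +0.5), Δ to MW-3 = (-85, 70, +3.1).
∂h/∂x = -0.02000, ∂h/∂y = +0.02000 (det = 1350).
|∇h| = √(-0.02000² + 0.02000²) = 0.02828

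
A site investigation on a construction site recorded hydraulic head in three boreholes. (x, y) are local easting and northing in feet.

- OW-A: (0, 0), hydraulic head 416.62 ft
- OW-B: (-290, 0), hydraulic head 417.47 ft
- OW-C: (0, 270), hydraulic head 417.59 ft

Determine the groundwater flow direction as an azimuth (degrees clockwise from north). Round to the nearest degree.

141°

∂h/∂x = (417.47 − 416.62) / (-290 − 0) = -0.002931
∂h/∂y = (417.59 − 416.62) / (270 − 0) = +0.003593
Flow direction (−∇h) has components (+0.002931 E, -0.003593 N).
Azimuth = atan2(E, N) = atan2(+0.002931, -0.003593) = 140.8° ≈ 141°.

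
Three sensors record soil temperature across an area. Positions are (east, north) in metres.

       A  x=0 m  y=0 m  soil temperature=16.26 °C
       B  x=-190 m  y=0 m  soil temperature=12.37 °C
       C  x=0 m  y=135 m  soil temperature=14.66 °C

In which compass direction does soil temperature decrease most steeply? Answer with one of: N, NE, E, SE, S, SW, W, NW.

NW

∂T/∂x = (12.37 − 16.26) / (-190 − 0) = +0.02047
∂T/∂y = (14.66 − 16.26) / (135 − 0) = -0.01185
Steepest decrease is along −∇f = (-0.02047 E, +0.01185 N) → northwest.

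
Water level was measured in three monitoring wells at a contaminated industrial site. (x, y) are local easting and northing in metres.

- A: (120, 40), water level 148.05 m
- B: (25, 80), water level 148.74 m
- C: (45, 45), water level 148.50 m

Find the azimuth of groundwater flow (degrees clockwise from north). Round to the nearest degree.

122°

Differences from A: to B (Δx, Δy, Δh) = (-95, 40, +0.69); to C = (-75, 5, +0.45).
Solve a·Δx + b·Δy = Δh: det = (-95)·5 − (-75)·40 = 2525.
∂h/∂x = [(+0.69)·5 − (+0.45)·40] / 2525 = -0.005762
∂h/∂y = [(-95)·(+0.45) − (-75)·(+0.69)] / 2525 = +0.003564
Flow direction (−∇h) has components (+0.005762 E, -0.003564 N).
Azimuth = atan2(E, N) = atan2(+0.005762, -0.003564) = 121.7° ≈ 122°.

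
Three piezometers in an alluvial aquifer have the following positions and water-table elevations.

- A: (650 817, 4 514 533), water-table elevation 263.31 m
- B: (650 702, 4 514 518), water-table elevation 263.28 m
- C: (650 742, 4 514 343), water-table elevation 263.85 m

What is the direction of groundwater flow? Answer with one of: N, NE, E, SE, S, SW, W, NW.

Three-point gradient (reference A): Δ to B = (-115, -15, -0.03), Δ to C = (-75, -190, +0.54).
∂h/∂x = +0.0006659, ∂h/∂y = -0.003105 (det = 20725).
Flow = −∇h = (-0.0006659 east, +0.003105 north), which points north.

N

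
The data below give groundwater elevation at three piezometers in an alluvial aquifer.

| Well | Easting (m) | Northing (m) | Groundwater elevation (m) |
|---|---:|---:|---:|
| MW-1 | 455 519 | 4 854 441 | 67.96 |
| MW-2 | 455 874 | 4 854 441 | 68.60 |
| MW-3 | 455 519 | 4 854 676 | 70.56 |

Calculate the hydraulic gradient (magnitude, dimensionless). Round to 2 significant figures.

∂h/∂x = (68.60 − 67.96) / (455874 − 455519) = +0.001803
∂h/∂y = (70.56 − 67.96) / (4854676 − 4854441) = +0.01106
|∇h| = √(0.001803² + 0.01106²) = 0.01121

0.011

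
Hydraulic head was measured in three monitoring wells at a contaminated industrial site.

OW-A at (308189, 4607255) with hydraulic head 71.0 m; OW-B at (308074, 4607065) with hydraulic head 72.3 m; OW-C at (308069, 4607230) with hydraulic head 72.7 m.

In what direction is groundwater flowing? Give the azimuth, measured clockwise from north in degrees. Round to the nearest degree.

098°

With h = a·x + b·y + c and OW-A as origin, the differences give:
  (-115)·a + (-190)·b = +1.3
  (-120)·a + (-25)·b = +1.7
Eliminate b (×(-25) and ×(-190), subtract): -19925·a = 290.50 → a = ∂h/∂x = -0.01458
Back-substitute: b = ∂h/∂y = +0.001982.
Flow direction (−∇h) has components (+0.01458 E, -0.001982 N).
Azimuth = atan2(E, N) = atan2(+0.01458, -0.001982) = 97.7° ≈ 098°.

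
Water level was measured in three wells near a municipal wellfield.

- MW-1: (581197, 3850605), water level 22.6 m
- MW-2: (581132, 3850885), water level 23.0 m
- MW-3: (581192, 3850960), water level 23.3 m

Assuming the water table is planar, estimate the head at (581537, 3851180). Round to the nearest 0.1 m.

Taking MW-1 as reference: MW-2−MW-1 = (-65, 280, +0.4); MW-3−MW-1 = (-5, 355, +0.7).
Solve a·Δx + b·Δy = Δh: det = (-65)·355 − (-5)·280 = -21675.
∂h/∂x = [(+0.4)·355 − (+0.7)·280] / -21675 = +0.002491
∂h/∂y = [(-65)·(+0.7) − (-5)·(+0.4)] / -21675 = +0.002007
h(581537, 3851180) = 22.6 + (+0.002491)·(340) + (+0.002007)·(575) = 22.6 +0.847 +1.154 = 24.601 m.

24.6 m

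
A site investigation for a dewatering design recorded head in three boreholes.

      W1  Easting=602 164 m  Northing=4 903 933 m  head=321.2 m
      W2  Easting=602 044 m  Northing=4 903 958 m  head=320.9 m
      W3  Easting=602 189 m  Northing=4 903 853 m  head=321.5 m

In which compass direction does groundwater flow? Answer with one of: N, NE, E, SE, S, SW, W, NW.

Taking W1 as reference: W2−W1 = (-120, 25, -0.3); W3−W1 = (25, -80, +0.3).
Determinant of the coordinate differences = (-120)·(-80) − 25·25 = 8975.
∂h/∂x = [(-0.3)·(-80) − (+0.3)·25] / 8975 = +0.001838
∂h/∂y = [(-120)·(+0.3) − 25·(-0.3)] / 8975 = -0.003175
Flow = −∇h = (-0.001838 east, +0.003175 north), which points northwest.

NW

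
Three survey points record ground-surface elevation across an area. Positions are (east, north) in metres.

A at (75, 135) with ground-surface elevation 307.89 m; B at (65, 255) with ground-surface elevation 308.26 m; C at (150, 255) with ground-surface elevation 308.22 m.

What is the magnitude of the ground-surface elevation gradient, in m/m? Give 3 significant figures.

0.00308 m/m

Three-point gradient (reference A): Δ to B = (-10, 120, +0.37), Δ to C = (75, 120, +0.33).
∂z/∂x = -0.0004706, ∂z/∂y = +0.003044 (det = -10200).
|∇f| = √(-0.0004706² + 0.003044²) = 0.00308 m/m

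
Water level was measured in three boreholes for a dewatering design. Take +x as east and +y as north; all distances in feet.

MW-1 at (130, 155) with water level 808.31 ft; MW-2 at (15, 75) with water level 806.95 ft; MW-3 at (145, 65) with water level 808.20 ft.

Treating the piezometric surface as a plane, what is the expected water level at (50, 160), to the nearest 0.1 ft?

807.5 ft

Three-point gradient (reference MW-1): Δ to MW-2 = (-115, -80, -1.36), Δ to MW-3 = (15, -90, -0.11).
∂h/∂x = +0.009835, ∂h/∂y = +0.002861 (det = 11550).
h(50, 160) = 808.31 + (+0.009835)·(-80) + (+0.002861)·(5) = 808.31 -0.787 +0.014 = 807.537 ft.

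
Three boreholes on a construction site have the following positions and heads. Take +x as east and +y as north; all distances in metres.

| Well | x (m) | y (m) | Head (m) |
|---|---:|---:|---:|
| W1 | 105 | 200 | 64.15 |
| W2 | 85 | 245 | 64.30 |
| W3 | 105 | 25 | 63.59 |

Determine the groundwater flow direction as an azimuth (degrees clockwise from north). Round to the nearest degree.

175°

Three-point gradient (reference W1): Δ to W2 = (-20, 45, +0.15), Δ to W3 = (0, -175, -0.56).
∂h/∂x = -0.0003000, ∂h/∂y = +0.003200 (det = 3500).
Flow direction (−∇h) has components (+0.0003000 E, -0.003200 N).
Azimuth = atan2(E, N) = atan2(+0.0003000, -0.003200) = 174.6° ≈ 175°.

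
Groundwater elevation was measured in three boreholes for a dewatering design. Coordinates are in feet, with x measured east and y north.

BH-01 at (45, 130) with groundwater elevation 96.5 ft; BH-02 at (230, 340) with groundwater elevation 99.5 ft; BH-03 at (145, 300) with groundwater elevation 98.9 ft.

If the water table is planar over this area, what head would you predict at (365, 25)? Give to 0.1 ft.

95.2 ft

With h = a·x + b·y + c and BH-01 as origin, the differences give:
  185·a + 210·b = +3.0
  100·a + 170·b = +2.4
Eliminate b (×170 and ×210, subtract): 10450·a = 6.00 → a = ∂h/∂x = +0.0005742
Back-substitute: b = ∂h/∂y = +0.01378.
h(365, 25) = 96.5 + (+0.0005742)·(320) + (+0.01378)·(-105) = 96.5 +0.184 -1.447 = 95.237 ft.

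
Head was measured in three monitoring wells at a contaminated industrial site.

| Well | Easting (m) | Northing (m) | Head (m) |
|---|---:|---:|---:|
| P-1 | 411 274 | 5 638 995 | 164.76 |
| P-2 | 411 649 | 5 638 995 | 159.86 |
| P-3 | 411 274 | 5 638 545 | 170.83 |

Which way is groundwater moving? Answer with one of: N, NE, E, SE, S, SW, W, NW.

∂h/∂x = (159.86 − 164.76) / (411649 − 411274) = -0.01307
∂h/∂y = (170.83 − 164.76) / (5638545 − 5638995) = -0.01349
Flow = −∇h = (+0.01307 east, +0.01349 north), which points northeast.

NE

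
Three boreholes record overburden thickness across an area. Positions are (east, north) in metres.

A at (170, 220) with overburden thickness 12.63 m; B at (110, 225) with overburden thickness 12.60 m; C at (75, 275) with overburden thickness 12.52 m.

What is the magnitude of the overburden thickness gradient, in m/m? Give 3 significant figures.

0.00138 m/m

Differences from A: to B (Δx, Δy, Δh) = (-60, 5, -0.03); to C = (-95, 55, -0.11).
Solve a·Δx + b·Δy = Δd: det = (-60)·55 − (-95)·5 = -2825.
∂d/∂x = [(-0.03)·55 − (-0.11)·5] / -2825 = +0.0003894
∂d/∂y = [(-60)·(-0.11) − (-95)·(-0.03)] / -2825 = -0.001327
|∇f| = √(0.0003894² + -0.001327²) = 0.001383 m/m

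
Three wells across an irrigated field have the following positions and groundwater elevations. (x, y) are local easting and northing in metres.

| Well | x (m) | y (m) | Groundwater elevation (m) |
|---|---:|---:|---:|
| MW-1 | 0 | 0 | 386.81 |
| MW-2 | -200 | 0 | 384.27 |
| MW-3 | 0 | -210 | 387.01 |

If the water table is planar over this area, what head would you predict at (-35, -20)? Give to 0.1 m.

386.4 m

∂h/∂x = (384.27 − 386.81) / (-200 − 0) = +0.01270
∂h/∂y = (387.01 − 386.81) / (-210 − 0) = -0.0009524
h(-35, -20) = 386.81 + (+0.01270)·(-35) + (-0.0009524)·(-20) = 386.81 -0.445 +0.019 = 386.385 m.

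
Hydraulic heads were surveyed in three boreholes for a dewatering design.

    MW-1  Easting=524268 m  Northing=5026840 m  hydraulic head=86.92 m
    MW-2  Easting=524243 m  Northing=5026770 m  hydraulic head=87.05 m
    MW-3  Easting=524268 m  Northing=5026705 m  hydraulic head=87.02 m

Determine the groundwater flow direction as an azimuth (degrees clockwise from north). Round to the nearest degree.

077°

Taking MW-1 as reference: MW-2−MW-1 = (-25, -70, +0.13); MW-3−MW-1 = (0, -135, +0.10).
Determinant of the coordinate differences = (-25)·(-135) − 0·(-70) = 3375.
∂h/∂x = [(+0.13)·(-135) − (+0.10)·(-70)] / 3375 = -0.003126
∂h/∂y = [(-25)·(+0.10) − 0·(+0.13)] / 3375 = -0.0007407
Flow direction (−∇h) has components (+0.003126 E, +0.0007407 N).
Azimuth = atan2(E, N) = atan2(+0.003126, +0.0007407) = 76.7° ≈ 077°.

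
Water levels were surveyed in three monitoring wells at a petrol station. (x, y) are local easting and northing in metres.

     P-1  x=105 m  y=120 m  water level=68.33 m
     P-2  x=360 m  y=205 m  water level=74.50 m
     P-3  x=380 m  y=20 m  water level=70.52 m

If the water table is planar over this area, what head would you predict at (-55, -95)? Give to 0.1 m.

60.7 m

With h = a·x + b·y + c and P-1 as origin, the differences give:
  255·a + 85·b = +6.17
  275·a + (-100)·b = +2.19
Eliminate b (×(-100) and ×85, subtract): -48875·a = -803.150 → a = ∂h/∂x = +0.01643
Back-substitute: b = ∂h/∂y = +0.02329.
h(-55, -95) = 68.33 + (+0.01643)·(-160) + (+0.02329)·(-215) = 68.33 -2.629 -5.007 = 60.693 m.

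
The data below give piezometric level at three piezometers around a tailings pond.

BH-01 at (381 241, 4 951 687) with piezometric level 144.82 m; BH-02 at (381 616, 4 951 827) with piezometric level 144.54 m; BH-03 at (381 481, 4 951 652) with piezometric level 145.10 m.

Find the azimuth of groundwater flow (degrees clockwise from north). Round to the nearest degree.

350°

Taking BH-01 as reference: BH-02−BH-01 = (375, 140, -0.28); BH-03−BH-01 = (240, -35, +0.28).
Determinant of the coordinate differences = 375·(-35) − 240·140 = -46725.
∂h/∂x = [(-0.28)·(-35) − (+0.28)·140] / -46725 = +0.0006292
∂h/∂y = [375·(+0.28) − 240·(-0.28)] / -46725 = -0.003685
Flow direction (−∇h) has components (-0.0006292 E, +0.003685 N).
Azimuth = atan2(E, N) = atan2(-0.0006292, +0.003685) = 350.3° ≈ 350°.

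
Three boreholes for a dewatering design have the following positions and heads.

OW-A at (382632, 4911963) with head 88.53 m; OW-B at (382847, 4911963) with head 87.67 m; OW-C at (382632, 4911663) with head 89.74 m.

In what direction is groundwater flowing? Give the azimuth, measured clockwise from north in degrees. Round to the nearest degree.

∂h/∂x = (87.67 − 88.53) / (382847 − 382632) = -0.004000
∂h/∂y = (89.74 − 88.53) / (4911663 − 4911963) = -0.004033
Flow direction (−∇h) has components (+0.004000 E, +0.004033 N).
Azimuth = atan2(E, N) = atan2(+0.004000, +0.004033) = 44.8° ≈ 045°.

045°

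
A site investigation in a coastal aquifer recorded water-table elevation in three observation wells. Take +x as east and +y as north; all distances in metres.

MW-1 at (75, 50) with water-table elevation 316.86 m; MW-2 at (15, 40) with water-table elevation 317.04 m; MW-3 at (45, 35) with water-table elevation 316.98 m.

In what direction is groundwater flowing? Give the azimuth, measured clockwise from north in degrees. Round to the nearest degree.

040°

Differences from MW-1: to MW-2 (Δx, Δy, Δh) = (-60, -10, +0.18); to MW-3 = (-30, -15, +0.12).
Solve a·Δx + b·Δy = Δh: det = (-60)·(-15) − (-30)·(-10) = 600.
∂h/∂x = [(+0.18)·(-15) − (+0.12)·(-10)] / 600 = -0.002500
∂h/∂y = [(-60)·(+0.12) − (-30)·(+0.18)] / 600 = -0.003000
Flow direction (−∇h) has components (+0.002500 E, +0.003000 N).
Azimuth = atan2(E, N) = atan2(+0.002500, +0.003000) = 39.8° ≈ 040°.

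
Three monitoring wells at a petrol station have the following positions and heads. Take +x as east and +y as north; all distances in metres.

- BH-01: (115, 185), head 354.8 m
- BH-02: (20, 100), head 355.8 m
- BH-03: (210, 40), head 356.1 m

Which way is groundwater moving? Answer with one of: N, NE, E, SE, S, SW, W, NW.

Three-point gradient (reference BH-01): Δ to BH-02 = (-95, -85, +1.0), Δ to BH-03 = (95, -145, +1.3).
∂h/∂x = -0.001579, ∂h/∂y = -0.01000 (det = 21850).
Flow = −∇h = (+0.001579 east, +0.01000 north), which points north.

N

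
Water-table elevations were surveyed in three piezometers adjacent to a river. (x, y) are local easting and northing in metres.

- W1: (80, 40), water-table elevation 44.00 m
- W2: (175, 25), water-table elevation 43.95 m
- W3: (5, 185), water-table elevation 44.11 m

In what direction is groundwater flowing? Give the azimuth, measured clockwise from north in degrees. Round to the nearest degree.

140°

With h = a·x + b·y + c and W1 as origin, the differences give:
  95·a + (-15)·b = -0.05
  (-75)·a + 145·b = +0.11
Eliminate b (×145 and ×(-15), subtract): 12650·a = -5.600 → a = ∂h/∂x = -0.0004427
Back-substitute: b = ∂h/∂y = +0.0005296.
Flow direction (−∇h) has components (+0.0004427 E, -0.0005296 N).
Azimuth = atan2(E, N) = atan2(+0.0004427, -0.0005296) = 140.1° ≈ 140°.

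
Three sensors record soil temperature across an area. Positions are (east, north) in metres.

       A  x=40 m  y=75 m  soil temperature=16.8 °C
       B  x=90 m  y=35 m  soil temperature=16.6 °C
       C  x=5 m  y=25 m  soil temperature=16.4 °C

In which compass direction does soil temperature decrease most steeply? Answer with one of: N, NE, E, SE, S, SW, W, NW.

With T = a·x + b·y + c and A as origin, the differences give:
  50·a + (-40)·b = -0.2
  (-35)·a + (-50)·b = -0.4
Eliminate b (×(-50) and ×(-40), subtract): -3900·a = -6.00 → a = ∂T/∂x = +0.001538
Back-substitute: b = ∂T/∂y = +0.006923.
Steepest decrease is along −∇f = (-0.001538 E, -0.006923 N) → south.

S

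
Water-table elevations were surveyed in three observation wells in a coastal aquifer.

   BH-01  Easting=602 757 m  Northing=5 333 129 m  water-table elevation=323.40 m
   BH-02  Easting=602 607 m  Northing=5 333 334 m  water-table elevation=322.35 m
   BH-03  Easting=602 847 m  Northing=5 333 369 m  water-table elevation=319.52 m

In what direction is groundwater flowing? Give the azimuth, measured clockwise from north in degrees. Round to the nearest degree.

Taking BH-01 as reference: BH-02−BH-01 = (-150, 205, -1.05); BH-03−BH-01 = (90, 240, -3.88).
Solve a·Δx + b·Δy = Δh: det = (-150)·240 − 90·205 = -54450.
∂h/∂x = [(-1.05)·240 − (-3.88)·205] / -54450 = -0.009980
∂h/∂y = [(-150)·(-3.88) − 90·(-1.05)] / -54450 = -0.01242
Flow direction (−∇h) has components (+0.009980 E, +0.01242 N).
Azimuth = atan2(E, N) = atan2(+0.009980, +0.01242) = 38.8° ≈ 039°.

039°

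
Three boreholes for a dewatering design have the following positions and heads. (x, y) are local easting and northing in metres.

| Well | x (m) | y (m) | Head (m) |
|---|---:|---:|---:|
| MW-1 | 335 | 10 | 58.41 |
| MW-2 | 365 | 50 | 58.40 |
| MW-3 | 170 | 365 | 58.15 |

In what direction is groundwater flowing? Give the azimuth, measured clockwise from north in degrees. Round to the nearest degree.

324°

With h = a·x + b·y + c and MW-1 as origin, the differences give:
  30·a + 40·b = -0.01
  (-165)·a + 355·b = -0.26
Eliminate b (×355 and ×40, subtract): 17250·a = 6.850 → a = ∂h/∂x = +0.0003971
Back-substitute: b = ∂h/∂y = -0.0005478.
Flow direction (−∇h) has components (-0.0003971 E, +0.0005478 N).
Azimuth = atan2(E, N) = atan2(-0.0003971, +0.0005478) = 324.1° ≈ 324°.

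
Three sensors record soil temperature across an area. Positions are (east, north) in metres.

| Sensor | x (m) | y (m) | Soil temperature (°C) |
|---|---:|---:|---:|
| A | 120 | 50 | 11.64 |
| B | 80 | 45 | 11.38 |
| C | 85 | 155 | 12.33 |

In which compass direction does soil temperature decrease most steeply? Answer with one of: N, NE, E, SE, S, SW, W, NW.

Three-point gradient (reference A): Δ to B = (-40, -5, -0.26), Δ to C = (-35, 105, +0.69).
∂T/∂x = +0.005451, ∂T/∂y = +0.008389 (det = -4375).
Steepest decrease is along −∇f = (-0.005451 E, -0.008389 N) → southwest.

SW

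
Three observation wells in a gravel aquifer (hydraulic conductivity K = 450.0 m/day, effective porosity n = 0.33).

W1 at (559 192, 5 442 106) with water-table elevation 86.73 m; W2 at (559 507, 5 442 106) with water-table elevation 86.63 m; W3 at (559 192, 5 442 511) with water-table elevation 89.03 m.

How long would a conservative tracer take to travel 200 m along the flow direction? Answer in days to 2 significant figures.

∂h/∂x = (86.63 − 86.73) / (559507 − 559192) = -0.0003175
∂h/∂y = (89.03 − 86.73) / (5442511 − 5442106) = +0.005679
|∇h| = √(-0.0003175² + 0.005679²) = 0.005688
Seepage velocity v = K·i/n = 450.0 × 0.005688 / 0.33 = 7.756 m/day.
t = 200 / 7.756 = 25.79 days.

26 days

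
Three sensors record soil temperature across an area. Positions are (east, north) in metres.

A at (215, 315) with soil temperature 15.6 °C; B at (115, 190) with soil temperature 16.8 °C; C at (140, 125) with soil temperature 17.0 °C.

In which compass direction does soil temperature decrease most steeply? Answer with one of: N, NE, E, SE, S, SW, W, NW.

NE

Differences from A: to B (Δx, Δy, Δh) = (-100, -125, +1.2); to C = (-75, -190, +1.4).
Solve a·Δx + b·Δy = ΔT: det = (-100)·(-190) − (-75)·(-125) = 9625.
∂T/∂x = [(+1.2)·(-190) − (+1.4)·(-125)] / 9625 = -0.005506
∂T/∂y = [(-100)·(+1.4) − (-75)·(+1.2)] / 9625 = -0.005195
Steepest decrease is along −∇f = (+0.005506 E, +0.005195 N) → northeast.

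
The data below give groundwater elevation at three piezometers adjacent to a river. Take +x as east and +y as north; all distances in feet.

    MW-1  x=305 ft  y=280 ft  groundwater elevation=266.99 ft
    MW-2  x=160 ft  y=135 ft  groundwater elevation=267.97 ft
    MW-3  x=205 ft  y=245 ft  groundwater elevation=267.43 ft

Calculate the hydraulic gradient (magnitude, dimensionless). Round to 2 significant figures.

With h = a·x + b·y + c and MW-1 as origin, the differences give:
  (-145)·a + (-145)·b = +0.98
  (-100)·a + (-35)·b = +0.44
Eliminate b (×(-35) and ×(-145), subtract): -9425·a = 29.500 → a = ∂h/∂x = -0.003130
Back-substitute: b = ∂h/∂y = -0.003629.
|∇h| = √(-0.003130² + -0.003629²) = 0.004792

0.0048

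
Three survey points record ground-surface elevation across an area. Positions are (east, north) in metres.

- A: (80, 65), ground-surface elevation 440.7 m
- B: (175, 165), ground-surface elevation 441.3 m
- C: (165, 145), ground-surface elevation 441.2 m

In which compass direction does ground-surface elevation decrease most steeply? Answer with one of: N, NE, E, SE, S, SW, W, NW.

Taking A as reference: B−A = (95, 100, +0.6); C−A = (85, 80, +0.5).
Solve a·Δx + b·Δy = Δz: det = 95·80 − 85·100 = -900.
∂z/∂x = [(+0.6)·80 − (+0.5)·100] / -900 = +0.002222
∂z/∂y = [95·(+0.5) − 85·(+0.6)] / -900 = +0.003889
Steepest decrease is along −∇f = (-0.002222 E, -0.003889 N) → southwest.

SW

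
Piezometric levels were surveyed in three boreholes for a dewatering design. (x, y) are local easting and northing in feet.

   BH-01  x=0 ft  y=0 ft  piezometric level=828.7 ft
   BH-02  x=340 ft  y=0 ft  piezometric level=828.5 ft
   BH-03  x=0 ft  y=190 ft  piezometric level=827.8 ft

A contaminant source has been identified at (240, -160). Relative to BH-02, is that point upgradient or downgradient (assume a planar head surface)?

∂h/∂x = (828.5 − 828.7) / (340 − 0) = -0.0005882
∂h/∂y = (827.8 − 828.7) / (190 − 0) = -0.004737
Head at (240, -160) = 828.7 + (-0.0005882)·(240) + (-0.004737)·(-160) = 829.32 ft.
That is higher than the 828.5 ft at BH-02, so the point is upgradient.

upgradient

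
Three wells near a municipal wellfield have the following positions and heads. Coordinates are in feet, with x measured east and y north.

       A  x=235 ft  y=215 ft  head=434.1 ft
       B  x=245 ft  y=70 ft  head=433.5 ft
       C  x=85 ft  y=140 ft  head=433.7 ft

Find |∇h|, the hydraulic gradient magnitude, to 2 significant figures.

Taking A as reference: B−A = (10, -145, -0.6); C−A = (-150, -75, -0.4).
Solve a·Δx + b·Δy = Δh: det = 10·(-75) − (-150)·(-145) = -22500.
∂h/∂x = [(-0.6)·(-75) − (-0.4)·(-145)] / -22500 = +0.0005778
∂h/∂y = [10·(-0.4) − (-150)·(-0.6)] / -22500 = +0.004178
|∇h| = √(0.0005778² + 0.004178²) = 0.004218

0.0042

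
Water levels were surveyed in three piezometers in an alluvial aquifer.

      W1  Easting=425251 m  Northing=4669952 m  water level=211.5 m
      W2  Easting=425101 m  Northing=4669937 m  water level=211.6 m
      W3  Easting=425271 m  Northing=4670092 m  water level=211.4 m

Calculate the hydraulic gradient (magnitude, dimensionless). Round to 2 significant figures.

0.00087

Taking W1 as reference: W2−W1 = (-150, -15, +0.1); W3−W1 = (20, 140, -0.1).
Determinant of the coordinate differences = (-150)·140 − 20·(-15) = -20700.
∂h/∂x = [(+0.1)·140 − (-0.1)·(-15)] / -20700 = -0.0006039
∂h/∂y = [(-150)·(-0.1) − 20·(+0.1)] / -20700 = -0.0006280
|∇h| = √(-0.0006039² + -0.0006280²) = 0.0008713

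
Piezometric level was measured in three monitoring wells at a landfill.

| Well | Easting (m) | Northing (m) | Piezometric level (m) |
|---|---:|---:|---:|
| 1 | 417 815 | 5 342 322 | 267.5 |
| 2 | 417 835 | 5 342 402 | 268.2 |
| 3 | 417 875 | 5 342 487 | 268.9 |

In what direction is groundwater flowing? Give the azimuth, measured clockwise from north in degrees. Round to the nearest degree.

Taking 1 as reference: 2−1 = (20, 80, +0.7); 3−1 = (60, 165, +1.4).
Determinant of the coordinate differences = 20·165 − 60·80 = -1500.
∂h/∂x = [(+0.7)·165 − (+1.4)·80] / -1500 = -0.002333
∂h/∂y = [20·(+1.4) − 60·(+0.7)] / -1500 = +0.009333
Flow direction (−∇h) has components (+0.002333 E, -0.009333 N).
Azimuth = atan2(E, N) = atan2(+0.002333, -0.009333) = 166.0° ≈ 166°.

166°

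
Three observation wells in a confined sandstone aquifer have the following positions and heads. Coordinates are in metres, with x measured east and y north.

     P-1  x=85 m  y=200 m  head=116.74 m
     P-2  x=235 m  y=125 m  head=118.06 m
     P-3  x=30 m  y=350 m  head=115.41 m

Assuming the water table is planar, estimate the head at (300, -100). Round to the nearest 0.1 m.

Taking P-1 as reference: P-2−P-1 = (150, -75, +1.32); P-3−P-1 = (-55, 150, -1.33).
Determinant of the coordinate differences = 150·150 − (-55)·(-75) = 18375.
∂h/∂x = [(+1.32)·150 − (-1.33)·(-75)] / 18375 = +0.005347
∂h/∂y = [150·(-1.33) − (-55)·(+1.32)] / 18375 = -0.006906
h(300, -100) = 116.74 + (+0.005347)·(215) + (-0.006906)·(-300) = 116.74 +1.150 +2.072 = 119.961 m.

120.0 m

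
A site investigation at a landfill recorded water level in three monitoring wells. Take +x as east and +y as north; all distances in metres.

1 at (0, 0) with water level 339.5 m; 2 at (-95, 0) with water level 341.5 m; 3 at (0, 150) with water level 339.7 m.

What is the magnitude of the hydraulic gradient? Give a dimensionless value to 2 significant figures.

0.021

∂h/∂x = (341.5 − 339.5) / (-95 − 0) = -0.02105
∂h/∂y = (339.7 − 339.5) / (150 − 0) = +0.001333
|∇h| = √(-0.02105² + 0.001333²) = 0.02109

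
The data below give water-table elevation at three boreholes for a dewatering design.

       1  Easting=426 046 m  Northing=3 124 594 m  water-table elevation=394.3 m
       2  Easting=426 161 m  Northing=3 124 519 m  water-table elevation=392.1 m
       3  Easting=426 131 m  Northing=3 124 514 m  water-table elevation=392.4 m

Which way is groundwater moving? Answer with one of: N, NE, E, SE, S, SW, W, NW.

SE

With h = a·x + b·y + c and 1 as origin, the differences give:
  115·a + (-75)·b = -2.2
  85·a + (-80)·b = -1.9
Eliminate b (×(-80) and ×(-75), subtract): -2825·a = 33.50 → a = ∂h/∂x = -0.01186
Back-substitute: b = ∂h/∂y = +0.01115.
Flow = −∇h = (+0.01186 east, -0.01115 north), which points southeast.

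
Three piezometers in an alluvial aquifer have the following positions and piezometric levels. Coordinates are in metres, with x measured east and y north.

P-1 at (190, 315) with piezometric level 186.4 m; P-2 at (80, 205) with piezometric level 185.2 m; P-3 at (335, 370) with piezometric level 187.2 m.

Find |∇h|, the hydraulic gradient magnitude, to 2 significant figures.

0.0090

Differences from P-1: to P-2 (Δx, Δy, Δh) = (-110, -110, -1.2); to P-3 = (145, 55, +0.8).
Determinant of the coordinate differences = (-110)·55 − 145·(-110) = 9900.
∂h/∂x = [(-1.2)·55 − (+0.8)·(-110)] / 9900 = +0.002222
∂h/∂y = [(-110)·(+0.8) − 145·(-1.2)] / 9900 = +0.008687
|∇h| = √(0.002222² + 0.008687²) = 0.008967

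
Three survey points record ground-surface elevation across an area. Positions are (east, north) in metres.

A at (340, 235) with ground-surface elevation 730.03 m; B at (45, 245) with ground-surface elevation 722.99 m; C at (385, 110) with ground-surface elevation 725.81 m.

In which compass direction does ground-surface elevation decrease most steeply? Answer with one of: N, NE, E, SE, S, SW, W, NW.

Three-point gradient (reference A): Δ to B = (-295, 10, -7.04), Δ to C = (45, -125, -4.22).
∂z/∂x = +0.02532, ∂z/∂y = +0.04287 (det = 36425).
Steepest decrease is along −∇f = (-0.02532 E, -0.04287 N) → southwest.

SW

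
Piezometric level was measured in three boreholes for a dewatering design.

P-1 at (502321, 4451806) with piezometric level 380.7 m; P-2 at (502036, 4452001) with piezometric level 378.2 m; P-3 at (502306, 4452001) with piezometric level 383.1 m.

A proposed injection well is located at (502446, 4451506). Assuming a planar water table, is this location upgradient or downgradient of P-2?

Three-point gradient (reference P-1): Δ to P-2 = (-285, 195, -2.5), Δ to P-3 = (-15, 195, +2.4).
∂h/∂x = +0.01815, ∂h/∂y = +0.01370 (det = -52650).
Head at (502446, 4451506) = 380.7 + (+0.01815)·(125) + (+0.01370)·(-300) = 378.86 m.
That is higher than the 378.2 m at P-2, so the point is upgradient.

upgradient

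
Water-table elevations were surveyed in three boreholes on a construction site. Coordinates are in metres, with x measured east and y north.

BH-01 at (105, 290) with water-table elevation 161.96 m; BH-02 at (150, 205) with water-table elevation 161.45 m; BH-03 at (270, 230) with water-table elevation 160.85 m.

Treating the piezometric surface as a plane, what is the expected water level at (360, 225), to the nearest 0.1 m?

160.3 m

Taking BH-01 as reference: BH-02−BH-01 = (45, -85, -0.51); BH-03−BH-01 = (165, -60, -1.11).
Determinant of the coordinate differences = 45·(-60) − 165·(-85) = 11325.
∂h/∂x = [(-0.51)·(-60) − (-1.11)·(-85)] / 11325 = -0.005629
∂h/∂y = [45·(-1.11) − 165·(-0.51)] / 11325 = +0.003020
h(360, 225) = 161.96 + (-0.005629)·(255) + (+0.003020)·(-65) = 161.96 -1.435 -0.196 = 160.328 m.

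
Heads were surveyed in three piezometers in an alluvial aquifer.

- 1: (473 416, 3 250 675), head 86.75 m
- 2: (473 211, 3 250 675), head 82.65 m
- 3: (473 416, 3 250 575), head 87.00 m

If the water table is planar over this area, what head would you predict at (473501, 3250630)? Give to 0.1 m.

∂h/∂x = (82.65 − 86.75) / (473211 − 473416) = +0.02000
∂h/∂y = (87.00 − 86.75) / (3250575 − 3250675) = -0.002500
h(473501, 3250630) = 86.75 + (+0.02000)·(85) + (-0.002500)·(-45) = 86.75 +1.700 +0.113 = 88.563 m.

88.6 m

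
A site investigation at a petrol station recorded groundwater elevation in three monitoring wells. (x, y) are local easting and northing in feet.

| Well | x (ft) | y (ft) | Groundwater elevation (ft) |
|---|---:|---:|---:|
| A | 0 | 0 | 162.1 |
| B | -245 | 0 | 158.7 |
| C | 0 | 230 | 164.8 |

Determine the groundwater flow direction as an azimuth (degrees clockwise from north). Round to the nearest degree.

230°

∂h/∂x = (158.7 − 162.1) / (-245 − 0) = +0.01388
∂h/∂y = (164.8 − 162.1) / (230 − 0) = +0.01174
Flow direction (−∇h) has components (-0.01388 E, -0.01174 N).
Azimuth = atan2(E, N) = atan2(-0.01388, -0.01174) = 229.8° ≈ 230°.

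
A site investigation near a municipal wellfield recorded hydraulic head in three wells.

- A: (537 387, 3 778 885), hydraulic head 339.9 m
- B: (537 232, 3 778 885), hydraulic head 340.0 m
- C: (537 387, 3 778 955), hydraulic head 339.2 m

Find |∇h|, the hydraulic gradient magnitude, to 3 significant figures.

∂h/∂x = (340.0 − 339.9) / (537232 − 537387) = -0.0006452
∂h/∂y = (339.2 − 339.9) / (3778955 − 3778885) = -0.010000
|∇h| = √(-0.0006452² + -0.010000²) = 0.01002

0.0100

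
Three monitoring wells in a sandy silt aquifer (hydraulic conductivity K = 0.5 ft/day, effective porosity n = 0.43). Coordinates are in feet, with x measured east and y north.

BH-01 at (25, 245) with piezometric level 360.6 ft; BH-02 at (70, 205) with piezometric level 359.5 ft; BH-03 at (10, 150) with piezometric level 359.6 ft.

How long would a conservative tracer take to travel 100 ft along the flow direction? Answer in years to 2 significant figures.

Taking BH-01 as reference: BH-02−BH-01 = (45, -40, -1.1); BH-03−BH-01 = (-15, -95, -1.0).
Solve a·Δx + b·Δy = Δh: det = 45·(-95) − (-15)·(-40) = -4875.
∂h/∂x = [(-1.1)·(-95) − (-1.0)·(-40)] / -4875 = -0.01323
∂h/∂y = [45·(-1.0) − (-15)·(-1.1)] / -4875 = +0.01262
|∇h| = √(-0.01323² + 0.01262²) = 0.01828
Seepage velocity v = K·i/n = 0.5 × 0.01828 / 0.43 = 0.02126 ft/day.
t = 100 / 0.02126 = 4704 days = 12.9 years.

13 years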